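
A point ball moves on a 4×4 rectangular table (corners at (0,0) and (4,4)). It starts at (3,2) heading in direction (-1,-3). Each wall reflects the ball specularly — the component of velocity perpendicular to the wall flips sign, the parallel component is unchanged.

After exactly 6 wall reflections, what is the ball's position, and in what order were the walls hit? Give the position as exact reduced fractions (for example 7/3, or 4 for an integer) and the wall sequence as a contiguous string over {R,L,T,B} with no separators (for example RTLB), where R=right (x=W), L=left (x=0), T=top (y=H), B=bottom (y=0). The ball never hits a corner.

Final position: (3,0)
Wall sequence: BTLBTB

1. t=2/3 → B at (7/3,0); v=(-1,3)
2. t=4/3 → T at (1,4); v=(-1,-3)
3. t=1 → L at (0,1); v=(1,-3)
4. t=1/3 → B at (1/3,0); v=(1,3)
5. t=4/3 → T at (5/3,4); v=(1,-3)
6. t=4/3 → B at (3,0); v=(1,3)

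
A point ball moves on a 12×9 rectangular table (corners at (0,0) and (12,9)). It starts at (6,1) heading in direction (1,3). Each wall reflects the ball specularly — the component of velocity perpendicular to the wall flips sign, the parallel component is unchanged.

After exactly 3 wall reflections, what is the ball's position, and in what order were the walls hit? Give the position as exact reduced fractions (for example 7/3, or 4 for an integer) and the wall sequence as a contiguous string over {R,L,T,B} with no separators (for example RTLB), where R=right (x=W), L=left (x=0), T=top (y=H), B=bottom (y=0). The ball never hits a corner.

1. t=8/3 → T at (26/3,9); v=(1,-3)
2. t=3 → B at (35/3,0); v=(1,3)
3. t=1/3 → R at (12,1); v=(-1,3)

Final position: (12,1)
Wall sequence: TBR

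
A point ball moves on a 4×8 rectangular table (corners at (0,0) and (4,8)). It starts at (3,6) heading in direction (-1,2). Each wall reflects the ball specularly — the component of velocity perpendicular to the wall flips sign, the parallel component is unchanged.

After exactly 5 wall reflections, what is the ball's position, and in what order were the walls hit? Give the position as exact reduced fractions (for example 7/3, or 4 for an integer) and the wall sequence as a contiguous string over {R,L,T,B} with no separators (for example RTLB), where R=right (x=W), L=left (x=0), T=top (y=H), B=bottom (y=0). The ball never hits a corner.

1. t=1 → T at (2,8); v=(-1,-2)
2. t=2 → L at (0,4); v=(1,-2)
3. t=2 → B at (2,0); v=(1,2)
4. t=2 → R at (4,4); v=(-1,2)
5. t=2 → T at (2,8); v=(-1,-2)

Final position: (2,8)
Wall sequence: TLBRT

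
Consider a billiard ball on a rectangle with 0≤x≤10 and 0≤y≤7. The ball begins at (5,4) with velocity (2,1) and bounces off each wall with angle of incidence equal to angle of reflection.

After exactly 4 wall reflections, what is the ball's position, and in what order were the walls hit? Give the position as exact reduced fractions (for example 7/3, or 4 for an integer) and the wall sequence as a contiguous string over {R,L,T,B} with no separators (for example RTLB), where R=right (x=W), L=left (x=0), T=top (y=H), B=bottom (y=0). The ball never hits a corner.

1. t=5/2 → R at (10,13/2); v=(-2,1)
2. t=1/2 → T at (9,7); v=(-2,-1)
3. t=9/2 → L at (0,5/2); v=(2,-1)
4. t=5/2 → B at (5,0); v=(2,1)

Final position: (5,0)
Wall sequence: RTLB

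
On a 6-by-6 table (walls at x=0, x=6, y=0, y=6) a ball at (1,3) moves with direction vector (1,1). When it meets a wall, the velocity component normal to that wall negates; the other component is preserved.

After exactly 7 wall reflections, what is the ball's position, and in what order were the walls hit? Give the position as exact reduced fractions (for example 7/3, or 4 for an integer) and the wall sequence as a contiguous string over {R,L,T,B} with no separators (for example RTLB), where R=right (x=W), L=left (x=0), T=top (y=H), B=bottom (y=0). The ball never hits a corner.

1. t=3 → T at (4,6); v=(1,-1)
2. t=2 → R at (6,4); v=(-1,-1)
3. t=4 → B at (2,0); v=(-1,1)
4. t=2 → L at (0,2); v=(1,1)
5. t=4 → T at (4,6); v=(1,-1)
6. t=2 → R at (6,4); v=(-1,-1)
7. t=4 → B at (2,0); v=(-1,1)

Final position: (2,0)
Wall sequence: TRBLTRB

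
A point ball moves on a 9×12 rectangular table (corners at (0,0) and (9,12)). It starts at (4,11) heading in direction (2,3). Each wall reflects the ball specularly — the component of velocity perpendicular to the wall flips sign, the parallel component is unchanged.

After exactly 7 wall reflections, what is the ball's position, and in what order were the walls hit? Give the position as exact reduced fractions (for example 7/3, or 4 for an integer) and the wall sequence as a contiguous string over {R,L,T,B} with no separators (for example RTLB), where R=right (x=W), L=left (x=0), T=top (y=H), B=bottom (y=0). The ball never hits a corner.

Final position: (22/3,0)
Wall sequence: TRBLTRB

1. t=1/3 → T at (14/3,12); v=(2,-3)
2. t=13/6 → R at (9,11/2); v=(-2,-3)
3. t=11/6 → B at (16/3,0); v=(-2,3)
4. t=8/3 → L at (0,8); v=(2,3)
5. t=4/3 → T at (8/3,12); v=(2,-3)
6. t=19/6 → R at (9,5/2); v=(-2,-3)
7. t=5/6 → B at (22/3,0); v=(-2,3)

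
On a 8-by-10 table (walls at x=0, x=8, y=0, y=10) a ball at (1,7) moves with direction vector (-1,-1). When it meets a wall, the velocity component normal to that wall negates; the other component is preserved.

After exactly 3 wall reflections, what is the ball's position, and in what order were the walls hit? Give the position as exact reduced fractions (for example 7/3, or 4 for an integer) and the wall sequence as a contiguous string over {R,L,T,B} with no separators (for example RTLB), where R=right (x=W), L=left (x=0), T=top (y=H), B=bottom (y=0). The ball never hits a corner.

1. t=1 → L at (0,6); v=(1,-1)
2. t=6 → B at (6,0); v=(1,1)
3. t=2 → R at (8,2); v=(-1,1)

Final position: (8,2)
Wall sequence: LBR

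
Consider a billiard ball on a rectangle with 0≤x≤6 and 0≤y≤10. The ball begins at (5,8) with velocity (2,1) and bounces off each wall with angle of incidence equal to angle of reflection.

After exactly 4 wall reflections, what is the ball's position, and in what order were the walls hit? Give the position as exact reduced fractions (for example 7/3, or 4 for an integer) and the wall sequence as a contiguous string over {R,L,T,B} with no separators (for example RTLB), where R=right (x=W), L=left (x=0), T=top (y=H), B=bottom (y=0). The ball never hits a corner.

Final position: (6,11/2)
Wall sequence: RTLR

1. t=1/2 → R at (6,17/2); v=(-2,1)
2. t=3/2 → T at (3,10); v=(-2,-1)
3. t=3/2 → L at (0,17/2); v=(2,-1)
4. t=3 → R at (6,11/2); v=(-2,-1)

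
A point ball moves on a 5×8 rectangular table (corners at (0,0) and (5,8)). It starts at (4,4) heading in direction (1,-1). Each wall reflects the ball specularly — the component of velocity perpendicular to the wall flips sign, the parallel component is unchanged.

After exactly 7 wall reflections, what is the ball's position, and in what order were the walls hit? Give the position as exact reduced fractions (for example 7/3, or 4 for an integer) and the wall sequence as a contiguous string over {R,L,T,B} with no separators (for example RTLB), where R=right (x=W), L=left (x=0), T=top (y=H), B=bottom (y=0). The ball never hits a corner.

1. t=1 → R at (5,3); v=(-1,-1)
2. t=3 → B at (2,0); v=(-1,1)
3. t=2 → L at (0,2); v=(1,1)
4. t=5 → R at (5,7); v=(-1,1)
5. t=1 → T at (4,8); v=(-1,-1)
6. t=4 → L at (0,4); v=(1,-1)
7. t=4 → B at (4,0); v=(1,1)

Final position: (4,0)
Wall sequence: RBLRTLB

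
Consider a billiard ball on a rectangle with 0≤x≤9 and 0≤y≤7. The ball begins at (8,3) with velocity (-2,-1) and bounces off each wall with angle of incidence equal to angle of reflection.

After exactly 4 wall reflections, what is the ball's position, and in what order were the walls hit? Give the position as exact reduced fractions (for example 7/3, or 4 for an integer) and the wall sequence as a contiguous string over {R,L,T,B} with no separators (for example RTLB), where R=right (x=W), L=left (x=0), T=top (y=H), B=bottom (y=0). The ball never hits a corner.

Final position: (6,7)
Wall sequence: BLRT

1. t=3 → B at (2,0); v=(-2,1)
2. t=1 → L at (0,1); v=(2,1)
3. t=9/2 → R at (9,11/2); v=(-2,1)
4. t=3/2 → T at (6,7); v=(-2,-1)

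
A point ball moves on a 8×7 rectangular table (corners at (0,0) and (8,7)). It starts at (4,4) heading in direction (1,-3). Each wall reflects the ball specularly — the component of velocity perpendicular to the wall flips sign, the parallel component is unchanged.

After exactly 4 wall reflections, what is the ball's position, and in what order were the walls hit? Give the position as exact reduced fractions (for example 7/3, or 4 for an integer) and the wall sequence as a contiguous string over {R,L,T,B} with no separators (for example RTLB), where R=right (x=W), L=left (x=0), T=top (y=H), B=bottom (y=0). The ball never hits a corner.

1. t=4/3 → B at (16/3,0); v=(1,3)
2. t=7/3 → T at (23/3,7); v=(1,-3)
3. t=1/3 → R at (8,6); v=(-1,-3)
4. t=2 → B at (6,0); v=(-1,3)

Final position: (6,0)
Wall sequence: BTRB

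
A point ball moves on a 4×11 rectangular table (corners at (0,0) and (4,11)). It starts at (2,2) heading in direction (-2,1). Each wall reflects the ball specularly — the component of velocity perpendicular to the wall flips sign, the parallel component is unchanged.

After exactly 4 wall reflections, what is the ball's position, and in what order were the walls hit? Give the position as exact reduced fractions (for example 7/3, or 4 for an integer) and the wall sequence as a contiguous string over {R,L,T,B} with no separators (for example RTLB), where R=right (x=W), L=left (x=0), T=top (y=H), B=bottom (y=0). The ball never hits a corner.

1. t=1 → L at (0,3); v=(2,1)
2. t=2 → R at (4,5); v=(-2,1)
3. t=2 → L at (0,7); v=(2,1)
4. t=2 → R at (4,9); v=(-2,1)

Final position: (4,9)
Wall sequence: LRLR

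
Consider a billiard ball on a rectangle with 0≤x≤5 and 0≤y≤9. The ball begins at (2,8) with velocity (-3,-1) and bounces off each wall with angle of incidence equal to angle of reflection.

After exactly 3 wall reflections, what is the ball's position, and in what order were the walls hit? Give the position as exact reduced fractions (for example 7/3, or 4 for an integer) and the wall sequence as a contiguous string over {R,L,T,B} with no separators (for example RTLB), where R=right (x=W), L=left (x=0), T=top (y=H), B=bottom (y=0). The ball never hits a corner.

Final position: (0,4)
Wall sequence: LRL

1. t=2/3 → L at (0,22/3); v=(3,-1)
2. t=5/3 → R at (5,17/3); v=(-3,-1)
3. t=5/3 → L at (0,4); v=(3,-1)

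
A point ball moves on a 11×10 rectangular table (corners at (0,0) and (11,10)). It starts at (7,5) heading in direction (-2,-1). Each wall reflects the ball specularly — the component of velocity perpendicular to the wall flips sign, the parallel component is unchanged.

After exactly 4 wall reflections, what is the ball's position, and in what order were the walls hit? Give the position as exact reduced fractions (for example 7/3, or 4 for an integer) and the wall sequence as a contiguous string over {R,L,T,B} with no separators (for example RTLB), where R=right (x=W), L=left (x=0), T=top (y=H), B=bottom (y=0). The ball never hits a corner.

Final position: (0,19/2)
Wall sequence: LBRL

1. t=7/2 → L at (0,3/2); v=(2,-1)
2. t=3/2 → B at (3,0); v=(2,1)
3. t=4 → R at (11,4); v=(-2,1)
4. t=11/2 → L at (0,19/2); v=(2,1)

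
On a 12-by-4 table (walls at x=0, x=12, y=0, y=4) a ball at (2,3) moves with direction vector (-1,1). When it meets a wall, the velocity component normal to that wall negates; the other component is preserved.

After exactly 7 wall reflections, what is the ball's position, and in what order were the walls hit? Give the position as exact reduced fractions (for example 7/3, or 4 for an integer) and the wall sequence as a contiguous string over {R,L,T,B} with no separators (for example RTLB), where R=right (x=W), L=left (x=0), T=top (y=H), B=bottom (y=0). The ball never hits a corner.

Final position: (9,4)
Wall sequence: TLBTBRT

1. t=1 → T at (1,4); v=(-1,-1)
2. t=1 → L at (0,3); v=(1,-1)
3. t=3 → B at (3,0); v=(1,1)
4. t=4 → T at (7,4); v=(1,-1)
5. t=4 → B at (11,0); v=(1,1)
6. t=1 → R at (12,1); v=(-1,1)
7. t=3 → T at (9,4); v=(-1,-1)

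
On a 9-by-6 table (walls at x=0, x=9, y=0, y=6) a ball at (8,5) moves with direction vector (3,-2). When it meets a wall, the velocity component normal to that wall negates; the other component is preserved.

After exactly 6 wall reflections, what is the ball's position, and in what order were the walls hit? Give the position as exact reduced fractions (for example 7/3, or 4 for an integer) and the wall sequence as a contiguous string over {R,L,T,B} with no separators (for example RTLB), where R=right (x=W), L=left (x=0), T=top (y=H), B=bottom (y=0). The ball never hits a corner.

Final position: (5/2,0)
Wall sequence: RBLTRB

1. t=1/3 → R at (9,13/3); v=(-3,-2)
2. t=13/6 → B at (5/2,0); v=(-3,2)
3. t=5/6 → L at (0,5/3); v=(3,2)
4. t=13/6 → T at (13/2,6); v=(3,-2)
5. t=5/6 → R at (9,13/3); v=(-3,-2)
6. t=13/6 → B at (5/2,0); v=(-3,2)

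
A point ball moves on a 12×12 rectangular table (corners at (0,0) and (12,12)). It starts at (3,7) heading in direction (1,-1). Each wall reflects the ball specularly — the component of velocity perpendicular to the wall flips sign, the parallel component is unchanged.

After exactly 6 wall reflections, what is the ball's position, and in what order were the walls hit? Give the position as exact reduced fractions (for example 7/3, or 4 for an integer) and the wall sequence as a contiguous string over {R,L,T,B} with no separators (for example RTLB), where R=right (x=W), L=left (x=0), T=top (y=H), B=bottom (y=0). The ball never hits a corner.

1. t=7 → B at (10,0); v=(1,1)
2. t=2 → R at (12,2); v=(-1,1)
3. t=10 → T at (2,12); v=(-1,-1)
4. t=2 → L at (0,10); v=(1,-1)
5. t=10 → B at (10,0); v=(1,1)
6. t=2 → R at (12,2); v=(-1,1)

Final position: (12,2)
Wall sequence: BRTLBR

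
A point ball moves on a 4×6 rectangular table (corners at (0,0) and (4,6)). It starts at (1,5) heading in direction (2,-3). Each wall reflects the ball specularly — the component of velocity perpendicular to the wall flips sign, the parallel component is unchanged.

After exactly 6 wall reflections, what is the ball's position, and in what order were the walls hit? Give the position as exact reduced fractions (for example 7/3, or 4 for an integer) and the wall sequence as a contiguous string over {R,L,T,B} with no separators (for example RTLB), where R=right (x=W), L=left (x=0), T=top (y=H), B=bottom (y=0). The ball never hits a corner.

Final position: (11/3,0)
Wall sequence: RBLTRB

1. t=3/2 → R at (4,1/2); v=(-2,-3)
2. t=1/6 → B at (11/3,0); v=(-2,3)
3. t=11/6 → L at (0,11/2); v=(2,3)
4. t=1/6 → T at (1/3,6); v=(2,-3)
5. t=11/6 → R at (4,1/2); v=(-2,-3)
6. t=1/6 → B at (11/3,0); v=(-2,3)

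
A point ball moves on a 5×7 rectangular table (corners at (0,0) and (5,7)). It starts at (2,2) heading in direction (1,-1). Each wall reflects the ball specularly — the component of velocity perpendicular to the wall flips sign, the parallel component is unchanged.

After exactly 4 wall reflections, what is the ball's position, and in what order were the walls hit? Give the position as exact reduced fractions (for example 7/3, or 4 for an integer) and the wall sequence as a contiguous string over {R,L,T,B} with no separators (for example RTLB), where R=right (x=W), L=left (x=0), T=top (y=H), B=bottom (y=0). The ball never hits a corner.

1. t=2 → B at (4,0); v=(1,1)
2. t=1 → R at (5,1); v=(-1,1)
3. t=5 → L at (0,6); v=(1,1)
4. t=1 → T at (1,7); v=(1,-1)

Final position: (1,7)
Wall sequence: BRLT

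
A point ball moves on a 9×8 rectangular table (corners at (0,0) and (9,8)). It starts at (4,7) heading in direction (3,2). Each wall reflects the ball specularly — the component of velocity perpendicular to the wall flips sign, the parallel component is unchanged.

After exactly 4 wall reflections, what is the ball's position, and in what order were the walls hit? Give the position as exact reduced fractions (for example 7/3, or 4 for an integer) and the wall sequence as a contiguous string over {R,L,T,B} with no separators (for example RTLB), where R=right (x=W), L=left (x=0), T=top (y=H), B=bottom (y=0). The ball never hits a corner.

1. t=1/2 → T at (11/2,8); v=(3,-2)
2. t=7/6 → R at (9,17/3); v=(-3,-2)
3. t=17/6 → B at (1/2,0); v=(-3,2)
4. t=1/6 → L at (0,1/3); v=(3,2)

Final position: (0,1/3)
Wall sequence: TRBL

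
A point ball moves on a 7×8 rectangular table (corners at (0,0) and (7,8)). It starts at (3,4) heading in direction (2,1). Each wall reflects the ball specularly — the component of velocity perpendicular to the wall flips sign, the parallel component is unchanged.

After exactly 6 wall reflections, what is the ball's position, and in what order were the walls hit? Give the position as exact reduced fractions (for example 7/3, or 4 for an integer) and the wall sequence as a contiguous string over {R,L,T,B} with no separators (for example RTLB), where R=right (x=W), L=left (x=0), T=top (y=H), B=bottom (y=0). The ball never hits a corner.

1. t=2 → R at (7,6); v=(-2,1)
2. t=2 → T at (3,8); v=(-2,-1)
3. t=3/2 → L at (0,13/2); v=(2,-1)
4. t=7/2 → R at (7,3); v=(-2,-1)
5. t=3 → B at (1,0); v=(-2,1)
6. t=1/2 → L at (0,1/2); v=(2,1)

Final position: (0,1/2)
Wall sequence: RTLRBL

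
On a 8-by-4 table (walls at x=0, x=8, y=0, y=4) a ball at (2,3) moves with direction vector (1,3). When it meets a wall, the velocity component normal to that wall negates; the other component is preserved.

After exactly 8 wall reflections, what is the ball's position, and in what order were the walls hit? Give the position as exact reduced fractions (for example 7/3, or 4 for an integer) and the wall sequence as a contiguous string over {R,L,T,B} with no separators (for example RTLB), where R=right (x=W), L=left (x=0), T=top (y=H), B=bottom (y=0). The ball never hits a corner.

Final position: (17/3,4)
Wall sequence: TBTBTRBT

1. t=1/3 → T at (7/3,4); v=(1,-3)
2. t=4/3 → B at (11/3,0); v=(1,3)
3. t=4/3 → T at (5,4); v=(1,-3)
4. t=4/3 → B at (19/3,0); v=(1,3)
5. t=4/3 → T at (23/3,4); v=(1,-3)
6. t=1/3 → R at (8,3); v=(-1,-3)
7. t=1 → B at (7,0); v=(-1,3)
8. t=4/3 → T at (17/3,4); v=(-1,-3)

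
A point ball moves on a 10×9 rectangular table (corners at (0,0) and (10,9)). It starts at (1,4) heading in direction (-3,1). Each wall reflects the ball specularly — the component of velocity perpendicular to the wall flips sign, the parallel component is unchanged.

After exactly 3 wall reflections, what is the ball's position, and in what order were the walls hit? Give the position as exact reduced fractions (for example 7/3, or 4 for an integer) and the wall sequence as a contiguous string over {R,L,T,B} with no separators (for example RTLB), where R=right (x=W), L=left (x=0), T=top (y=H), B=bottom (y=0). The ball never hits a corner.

1. t=1/3 → L at (0,13/3); v=(3,1)
2. t=10/3 → R at (10,23/3); v=(-3,1)
3. t=4/3 → T at (6,9); v=(-3,-1)

Final position: (6,9)
Wall sequence: LRT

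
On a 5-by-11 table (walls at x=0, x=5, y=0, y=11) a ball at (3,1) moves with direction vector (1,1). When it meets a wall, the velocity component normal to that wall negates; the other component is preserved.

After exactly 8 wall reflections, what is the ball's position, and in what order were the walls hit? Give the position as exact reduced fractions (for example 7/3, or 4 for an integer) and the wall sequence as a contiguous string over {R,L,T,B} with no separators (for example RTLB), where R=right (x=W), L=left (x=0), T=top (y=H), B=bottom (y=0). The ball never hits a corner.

1. t=2 → R at (5,3); v=(-1,1)
2. t=5 → L at (0,8); v=(1,1)
3. t=3 → T at (3,11); v=(1,-1)
4. t=2 → R at (5,9); v=(-1,-1)
5. t=5 → L at (0,4); v=(1,-1)
6. t=4 → B at (4,0); v=(1,1)
7. t=1 → R at (5,1); v=(-1,1)
8. t=5 → L at (0,6); v=(1,1)

Final position: (0,6)
Wall sequence: RLTRLBRL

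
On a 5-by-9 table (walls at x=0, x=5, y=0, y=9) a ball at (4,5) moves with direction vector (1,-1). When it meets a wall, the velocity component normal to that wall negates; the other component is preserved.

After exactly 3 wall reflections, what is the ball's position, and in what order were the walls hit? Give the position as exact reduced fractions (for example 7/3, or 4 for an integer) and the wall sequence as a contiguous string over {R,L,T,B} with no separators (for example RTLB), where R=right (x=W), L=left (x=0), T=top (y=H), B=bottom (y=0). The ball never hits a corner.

1. t=1 → R at (5,4); v=(-1,-1)
2. t=4 → B at (1,0); v=(-1,1)
3. t=1 → L at (0,1); v=(1,1)

Final position: (0,1)
Wall sequence: RBL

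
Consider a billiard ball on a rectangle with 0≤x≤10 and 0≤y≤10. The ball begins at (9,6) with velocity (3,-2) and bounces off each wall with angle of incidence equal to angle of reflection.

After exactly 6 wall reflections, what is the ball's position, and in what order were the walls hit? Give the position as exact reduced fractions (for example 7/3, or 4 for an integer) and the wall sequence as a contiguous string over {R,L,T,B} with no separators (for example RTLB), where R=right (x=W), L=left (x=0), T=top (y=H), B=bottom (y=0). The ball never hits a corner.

Final position: (0,16/3)
Wall sequence: RBLRTL

1. t=1/3 → R at (10,16/3); v=(-3,-2)
2. t=8/3 → B at (2,0); v=(-3,2)
3. t=2/3 → L at (0,4/3); v=(3,2)
4. t=10/3 → R at (10,8); v=(-3,2)
5. t=1 → T at (7,10); v=(-3,-2)
6. t=7/3 → L at (0,16/3); v=(3,-2)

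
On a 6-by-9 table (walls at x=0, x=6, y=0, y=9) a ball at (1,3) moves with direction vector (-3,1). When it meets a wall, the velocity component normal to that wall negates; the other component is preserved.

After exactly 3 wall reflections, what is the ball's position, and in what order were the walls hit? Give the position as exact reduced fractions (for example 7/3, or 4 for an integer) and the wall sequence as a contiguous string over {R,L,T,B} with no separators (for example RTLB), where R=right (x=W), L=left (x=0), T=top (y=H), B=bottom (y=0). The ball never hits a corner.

1. t=1/3 → L at (0,10/3); v=(3,1)
2. t=2 → R at (6,16/3); v=(-3,1)
3. t=2 → L at (0,22/3); v=(3,1)

Final position: (0,22/3)
Wall sequence: LRL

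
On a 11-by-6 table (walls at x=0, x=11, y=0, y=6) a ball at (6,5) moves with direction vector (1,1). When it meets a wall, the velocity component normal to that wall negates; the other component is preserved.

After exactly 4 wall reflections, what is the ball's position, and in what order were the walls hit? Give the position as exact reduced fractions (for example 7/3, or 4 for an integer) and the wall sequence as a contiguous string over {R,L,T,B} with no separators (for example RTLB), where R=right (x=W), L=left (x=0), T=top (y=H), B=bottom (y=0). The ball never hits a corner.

1. t=1 → T at (7,6); v=(1,-1)
2. t=4 → R at (11,2); v=(-1,-1)
3. t=2 → B at (9,0); v=(-1,1)
4. t=6 → T at (3,6); v=(-1,-1)

Final position: (3,6)
Wall sequence: TRBT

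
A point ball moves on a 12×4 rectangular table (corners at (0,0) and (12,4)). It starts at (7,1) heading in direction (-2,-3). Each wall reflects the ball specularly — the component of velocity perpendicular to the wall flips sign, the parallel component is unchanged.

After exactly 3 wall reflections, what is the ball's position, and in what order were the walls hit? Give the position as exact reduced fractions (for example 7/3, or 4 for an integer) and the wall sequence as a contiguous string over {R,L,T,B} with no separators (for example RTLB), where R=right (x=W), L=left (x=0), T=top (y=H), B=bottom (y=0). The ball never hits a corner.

Final position: (1,0)
Wall sequence: BTB

1. t=1/3 → B at (19/3,0); v=(-2,3)
2. t=4/3 → T at (11/3,4); v=(-2,-3)
3. t=4/3 → B at (1,0); v=(-2,3)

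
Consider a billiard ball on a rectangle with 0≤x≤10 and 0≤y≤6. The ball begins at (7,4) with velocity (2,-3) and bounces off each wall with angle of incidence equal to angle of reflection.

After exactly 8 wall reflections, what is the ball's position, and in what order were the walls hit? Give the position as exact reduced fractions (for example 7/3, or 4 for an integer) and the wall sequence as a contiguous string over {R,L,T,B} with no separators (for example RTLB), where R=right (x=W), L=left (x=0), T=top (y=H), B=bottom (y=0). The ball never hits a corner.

Final position: (29/3,6)
Wall sequence: BRTBLTBT

1. t=4/3 → B at (29/3,0); v=(2,3)
2. t=1/6 → R at (10,1/2); v=(-2,3)
3. t=11/6 → T at (19/3,6); v=(-2,-3)
4. t=2 → B at (7/3,0); v=(-2,3)
5. t=7/6 → L at (0,7/2); v=(2,3)
6. t=5/6 → T at (5/3,6); v=(2,-3)
7. t=2 → B at (17/3,0); v=(2,3)
8. t=2 → T at (29/3,6); v=(2,-3)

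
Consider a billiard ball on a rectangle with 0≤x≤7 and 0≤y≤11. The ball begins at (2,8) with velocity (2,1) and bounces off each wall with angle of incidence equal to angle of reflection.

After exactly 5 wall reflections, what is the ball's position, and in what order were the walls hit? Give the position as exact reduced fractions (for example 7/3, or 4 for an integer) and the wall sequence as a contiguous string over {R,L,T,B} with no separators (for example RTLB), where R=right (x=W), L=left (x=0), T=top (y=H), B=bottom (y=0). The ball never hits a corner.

Final position: (0,1)
Wall sequence: RTLRL

1. t=5/2 → R at (7,21/2); v=(-2,1)
2. t=1/2 → T at (6,11); v=(-2,-1)
3. t=3 → L at (0,8); v=(2,-1)
4. t=7/2 → R at (7,9/2); v=(-2,-1)
5. t=7/2 → L at (0,1); v=(2,-1)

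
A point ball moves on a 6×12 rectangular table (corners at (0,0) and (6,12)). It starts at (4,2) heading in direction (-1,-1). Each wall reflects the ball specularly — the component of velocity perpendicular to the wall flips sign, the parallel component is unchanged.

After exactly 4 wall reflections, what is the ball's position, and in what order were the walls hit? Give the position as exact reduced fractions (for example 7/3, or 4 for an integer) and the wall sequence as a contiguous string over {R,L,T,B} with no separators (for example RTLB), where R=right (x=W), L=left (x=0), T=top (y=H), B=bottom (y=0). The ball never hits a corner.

Final position: (2,12)
Wall sequence: BLRT

1. t=2 → B at (2,0); v=(-1,1)
2. t=2 → L at (0,2); v=(1,1)
3. t=6 → R at (6,8); v=(-1,1)
4. t=4 → T at (2,12); v=(-1,-1)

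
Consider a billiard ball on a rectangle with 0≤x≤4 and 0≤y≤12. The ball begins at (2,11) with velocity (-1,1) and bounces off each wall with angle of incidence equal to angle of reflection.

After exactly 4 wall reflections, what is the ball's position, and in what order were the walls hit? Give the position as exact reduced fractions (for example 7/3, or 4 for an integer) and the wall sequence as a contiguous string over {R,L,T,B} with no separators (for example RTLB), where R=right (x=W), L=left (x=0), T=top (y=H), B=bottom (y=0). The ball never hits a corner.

Final position: (0,3)
Wall sequence: TLRL

1. t=1 → T at (1,12); v=(-1,-1)
2. t=1 → L at (0,11); v=(1,-1)
3. t=4 → R at (4,7); v=(-1,-1)
4. t=4 → L at (0,3); v=(1,-1)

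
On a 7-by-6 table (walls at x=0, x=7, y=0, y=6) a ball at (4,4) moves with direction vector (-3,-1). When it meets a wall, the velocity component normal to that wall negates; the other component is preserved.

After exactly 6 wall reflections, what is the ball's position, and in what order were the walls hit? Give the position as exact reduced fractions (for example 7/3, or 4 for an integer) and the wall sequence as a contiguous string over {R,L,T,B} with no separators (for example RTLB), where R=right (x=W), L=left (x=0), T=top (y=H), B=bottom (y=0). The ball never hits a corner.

1. t=4/3 → L at (0,8/3); v=(3,-1)
2. t=7/3 → R at (7,1/3); v=(-3,-1)
3. t=1/3 → B at (6,0); v=(-3,1)
4. t=2 → L at (0,2); v=(3,1)
5. t=7/3 → R at (7,13/3); v=(-3,1)
6. t=5/3 → T at (2,6); v=(-3,-1)

Final position: (2,6)
Wall sequence: LRBLRT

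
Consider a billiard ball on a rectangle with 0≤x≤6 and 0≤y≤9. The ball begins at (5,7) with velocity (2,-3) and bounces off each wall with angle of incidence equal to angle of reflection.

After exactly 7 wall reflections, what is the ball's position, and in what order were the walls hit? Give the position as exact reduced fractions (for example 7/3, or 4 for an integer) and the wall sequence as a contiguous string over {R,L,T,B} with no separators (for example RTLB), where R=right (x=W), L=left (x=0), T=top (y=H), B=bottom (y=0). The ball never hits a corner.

Final position: (0,7/2)
Wall sequence: RBLTRBL

1. t=1/2 → R at (6,11/2); v=(-2,-3)
2. t=11/6 → B at (7/3,0); v=(-2,3)
3. t=7/6 → L at (0,7/2); v=(2,3)
4. t=11/6 → T at (11/3,9); v=(2,-3)
5. t=7/6 → R at (6,11/2); v=(-2,-3)
6. t=11/6 → B at (7/3,0); v=(-2,3)
7. t=7/6 → L at (0,7/2); v=(2,3)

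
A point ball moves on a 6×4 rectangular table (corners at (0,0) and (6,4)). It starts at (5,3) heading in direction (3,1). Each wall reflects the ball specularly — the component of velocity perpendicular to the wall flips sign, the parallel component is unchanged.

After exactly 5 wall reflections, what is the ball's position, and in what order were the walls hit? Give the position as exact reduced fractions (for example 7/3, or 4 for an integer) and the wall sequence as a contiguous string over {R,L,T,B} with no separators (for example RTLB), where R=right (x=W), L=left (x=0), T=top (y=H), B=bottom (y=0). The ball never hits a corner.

1. t=1/3 → R at (6,10/3); v=(-3,1)
2. t=2/3 → T at (4,4); v=(-3,-1)
3. t=4/3 → L at (0,8/3); v=(3,-1)
4. t=2 → R at (6,2/3); v=(-3,-1)
5. t=2/3 → B at (4,0); v=(-3,1)

Final position: (4,0)
Wall sequence: RTLRB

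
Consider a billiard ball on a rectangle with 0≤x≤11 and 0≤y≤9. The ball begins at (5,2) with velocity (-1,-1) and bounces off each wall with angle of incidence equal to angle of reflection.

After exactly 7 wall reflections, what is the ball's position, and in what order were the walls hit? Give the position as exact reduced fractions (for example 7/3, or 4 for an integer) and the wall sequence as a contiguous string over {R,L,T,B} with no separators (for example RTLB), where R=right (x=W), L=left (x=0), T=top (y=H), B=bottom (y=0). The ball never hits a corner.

Final position: (2,9)
Wall sequence: BLTRBLT

1. t=2 → B at (3,0); v=(-1,1)
2. t=3 → L at (0,3); v=(1,1)
3. t=6 → T at (6,9); v=(1,-1)
4. t=5 → R at (11,4); v=(-1,-1)
5. t=4 → B at (7,0); v=(-1,1)
6. t=7 → L at (0,7); v=(1,1)
7. t=2 → T at (2,9); v=(1,-1)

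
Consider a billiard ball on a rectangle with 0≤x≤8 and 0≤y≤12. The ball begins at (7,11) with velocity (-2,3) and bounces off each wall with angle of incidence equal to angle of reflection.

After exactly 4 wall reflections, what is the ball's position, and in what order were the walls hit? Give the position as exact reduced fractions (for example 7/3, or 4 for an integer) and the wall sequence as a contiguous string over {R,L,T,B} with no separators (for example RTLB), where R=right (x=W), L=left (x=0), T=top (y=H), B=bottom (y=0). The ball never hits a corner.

Final position: (8,19/2)
Wall sequence: TLBR

1. t=1/3 → T at (19/3,12); v=(-2,-3)
2. t=19/6 → L at (0,5/2); v=(2,-3)
3. t=5/6 → B at (5/3,0); v=(2,3)
4. t=19/6 → R at (8,19/2); v=(-2,3)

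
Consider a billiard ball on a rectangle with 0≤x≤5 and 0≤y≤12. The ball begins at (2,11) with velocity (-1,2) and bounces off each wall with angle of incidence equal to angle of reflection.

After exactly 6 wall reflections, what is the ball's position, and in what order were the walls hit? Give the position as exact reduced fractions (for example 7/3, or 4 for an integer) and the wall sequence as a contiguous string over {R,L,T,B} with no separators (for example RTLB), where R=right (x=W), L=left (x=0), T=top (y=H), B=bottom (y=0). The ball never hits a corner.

Final position: (1/2,12)
Wall sequence: TLBRLT

1. t=1/2 → T at (3/2,12); v=(-1,-2)
2. t=3/2 → L at (0,9); v=(1,-2)
3. t=9/2 → B at (9/2,0); v=(1,2)
4. t=1/2 → R at (5,1); v=(-1,2)
5. t=5 → L at (0,11); v=(1,2)
6. t=1/2 → T at (1/2,12); v=(1,-2)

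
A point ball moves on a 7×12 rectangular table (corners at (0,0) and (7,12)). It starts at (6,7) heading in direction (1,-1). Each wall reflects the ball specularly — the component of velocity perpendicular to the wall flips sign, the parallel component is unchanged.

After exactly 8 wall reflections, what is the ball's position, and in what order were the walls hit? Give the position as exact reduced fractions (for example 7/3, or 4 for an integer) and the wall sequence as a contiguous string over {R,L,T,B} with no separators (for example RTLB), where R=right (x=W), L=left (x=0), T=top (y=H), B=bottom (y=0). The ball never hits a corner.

1. t=1 → R at (7,6); v=(-1,-1)
2. t=6 → B at (1,0); v=(-1,1)
3. t=1 → L at (0,1); v=(1,1)
4. t=7 → R at (7,8); v=(-1,1)
5. t=4 → T at (3,12); v=(-1,-1)
6. t=3 → L at (0,9); v=(1,-1)
7. t=7 → R at (7,2); v=(-1,-1)
8. t=2 → B at (5,0); v=(-1,1)

Final position: (5,0)
Wall sequence: RBLRTLRB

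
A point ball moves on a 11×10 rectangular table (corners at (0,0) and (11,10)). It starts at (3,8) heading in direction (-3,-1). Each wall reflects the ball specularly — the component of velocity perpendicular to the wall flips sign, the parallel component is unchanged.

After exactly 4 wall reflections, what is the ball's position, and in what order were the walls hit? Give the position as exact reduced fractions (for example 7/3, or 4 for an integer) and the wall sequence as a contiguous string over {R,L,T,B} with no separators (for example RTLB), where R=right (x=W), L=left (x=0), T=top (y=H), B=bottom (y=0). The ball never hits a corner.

Final position: (0,1/3)
Wall sequence: LRBL

1. t=1 → L at (0,7); v=(3,-1)
2. t=11/3 → R at (11,10/3); v=(-3,-1)
3. t=10/3 → B at (1,0); v=(-3,1)
4. t=1/3 → L at (0,1/3); v=(3,1)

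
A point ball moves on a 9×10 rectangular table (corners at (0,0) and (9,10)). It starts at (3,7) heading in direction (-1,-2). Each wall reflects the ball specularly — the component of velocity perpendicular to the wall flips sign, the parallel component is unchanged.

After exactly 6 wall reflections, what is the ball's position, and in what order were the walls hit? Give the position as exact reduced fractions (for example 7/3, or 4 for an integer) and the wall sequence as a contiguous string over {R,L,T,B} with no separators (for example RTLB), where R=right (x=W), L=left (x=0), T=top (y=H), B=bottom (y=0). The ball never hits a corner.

1. t=3 → L at (0,1); v=(1,-2)
2. t=1/2 → B at (1/2,0); v=(1,2)
3. t=5 → T at (11/2,10); v=(1,-2)
4. t=7/2 → R at (9,3); v=(-1,-2)
5. t=3/2 → B at (15/2,0); v=(-1,2)
6. t=5 → T at (5/2,10); v=(-1,-2)

Final position: (5/2,10)
Wall sequence: LBTRBT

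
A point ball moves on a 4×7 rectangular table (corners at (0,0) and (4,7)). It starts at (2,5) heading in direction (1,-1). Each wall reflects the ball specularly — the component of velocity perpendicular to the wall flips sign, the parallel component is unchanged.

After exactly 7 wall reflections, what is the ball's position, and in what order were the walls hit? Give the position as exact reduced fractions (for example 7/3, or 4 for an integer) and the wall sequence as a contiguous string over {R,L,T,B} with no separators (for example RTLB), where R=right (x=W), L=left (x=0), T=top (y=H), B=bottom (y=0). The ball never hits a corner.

1. t=2 → R at (4,3); v=(-1,-1)
2. t=3 → B at (1,0); v=(-1,1)
3. t=1 → L at (0,1); v=(1,1)
4. t=4 → R at (4,5); v=(-1,1)
5. t=2 → T at (2,7); v=(-1,-1)
6. t=2 → L at (0,5); v=(1,-1)
7. t=4 → R at (4,1); v=(-1,-1)

Final position: (4,1)
Wall sequence: RBLRTLR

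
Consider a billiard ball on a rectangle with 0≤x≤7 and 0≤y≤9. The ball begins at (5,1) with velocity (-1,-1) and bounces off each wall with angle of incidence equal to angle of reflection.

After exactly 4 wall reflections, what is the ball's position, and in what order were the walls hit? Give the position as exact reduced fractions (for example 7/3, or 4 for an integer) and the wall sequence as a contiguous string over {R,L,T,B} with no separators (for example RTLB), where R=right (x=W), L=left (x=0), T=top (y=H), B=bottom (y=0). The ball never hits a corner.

1. t=1 → B at (4,0); v=(-1,1)
2. t=4 → L at (0,4); v=(1,1)
3. t=5 → T at (5,9); v=(1,-1)
4. t=2 → R at (7,7); v=(-1,-1)

Final position: (7,7)
Wall sequence: BLTR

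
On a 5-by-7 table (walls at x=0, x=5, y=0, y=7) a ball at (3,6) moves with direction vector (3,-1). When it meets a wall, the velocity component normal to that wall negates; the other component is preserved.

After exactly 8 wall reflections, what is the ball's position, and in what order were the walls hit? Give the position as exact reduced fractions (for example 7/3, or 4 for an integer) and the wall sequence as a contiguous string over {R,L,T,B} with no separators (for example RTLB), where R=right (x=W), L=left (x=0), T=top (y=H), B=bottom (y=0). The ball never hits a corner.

Final position: (5,14/3)
Wall sequence: RLRLBRLR

1. t=2/3 → R at (5,16/3); v=(-3,-1)
2. t=5/3 → L at (0,11/3); v=(3,-1)
3. t=5/3 → R at (5,2); v=(-3,-1)
4. t=5/3 → L at (0,1/3); v=(3,-1)
5. t=1/3 → B at (1,0); v=(3,1)
6. t=4/3 → R at (5,4/3); v=(-3,1)
7. t=5/3 → L at (0,3); v=(3,1)
8. t=5/3 → R at (5,14/3); v=(-3,1)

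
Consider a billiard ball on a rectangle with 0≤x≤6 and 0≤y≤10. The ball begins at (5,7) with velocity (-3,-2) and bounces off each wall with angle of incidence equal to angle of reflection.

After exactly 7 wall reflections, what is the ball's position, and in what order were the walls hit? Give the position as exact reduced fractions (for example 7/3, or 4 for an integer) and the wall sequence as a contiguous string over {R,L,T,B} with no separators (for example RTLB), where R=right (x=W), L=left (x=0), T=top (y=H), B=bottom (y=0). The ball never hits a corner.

1. t=5/3 → L at (0,11/3); v=(3,-2)
2. t=11/6 → B at (11/2,0); v=(3,2)
3. t=1/6 → R at (6,1/3); v=(-3,2)
4. t=2 → L at (0,13/3); v=(3,2)
5. t=2 → R at (6,25/3); v=(-3,2)
6. t=5/6 → T at (7/2,10); v=(-3,-2)
7. t=7/6 → L at (0,23/3); v=(3,-2)

Final position: (0,23/3)
Wall sequence: LBRLRTL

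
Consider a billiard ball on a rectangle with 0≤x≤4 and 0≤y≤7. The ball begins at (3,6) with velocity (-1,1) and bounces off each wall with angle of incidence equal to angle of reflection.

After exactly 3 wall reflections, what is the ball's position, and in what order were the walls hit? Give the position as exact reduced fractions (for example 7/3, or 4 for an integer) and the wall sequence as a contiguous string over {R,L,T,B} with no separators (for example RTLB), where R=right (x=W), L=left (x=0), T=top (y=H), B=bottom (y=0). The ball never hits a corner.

Final position: (4,1)
Wall sequence: TLR

1. t=1 → T at (2,7); v=(-1,-1)
2. t=2 → L at (0,5); v=(1,-1)
3. t=4 → R at (4,1); v=(-1,-1)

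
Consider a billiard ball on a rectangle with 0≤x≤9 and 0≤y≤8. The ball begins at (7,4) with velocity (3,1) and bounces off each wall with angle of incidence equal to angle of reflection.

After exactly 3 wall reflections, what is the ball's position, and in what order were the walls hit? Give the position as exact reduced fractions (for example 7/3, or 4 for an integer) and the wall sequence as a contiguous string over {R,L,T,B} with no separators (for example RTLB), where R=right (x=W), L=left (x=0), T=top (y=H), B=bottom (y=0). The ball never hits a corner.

1. t=2/3 → R at (9,14/3); v=(-3,1)
2. t=3 → L at (0,23/3); v=(3,1)
3. t=1/3 → T at (1,8); v=(3,-1)

Final position: (1,8)
Wall sequence: RLT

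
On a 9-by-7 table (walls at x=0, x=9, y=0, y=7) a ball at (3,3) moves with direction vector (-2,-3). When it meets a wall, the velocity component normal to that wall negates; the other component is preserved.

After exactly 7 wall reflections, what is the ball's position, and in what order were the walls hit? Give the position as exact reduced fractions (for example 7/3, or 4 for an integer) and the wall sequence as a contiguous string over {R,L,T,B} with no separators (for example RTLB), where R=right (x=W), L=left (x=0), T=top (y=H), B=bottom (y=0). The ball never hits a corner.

Final position: (1/3,0)
Wall sequence: BLTBRTB

1. t=1 → B at (1,0); v=(-2,3)
2. t=1/2 → L at (0,3/2); v=(2,3)
3. t=11/6 → T at (11/3,7); v=(2,-3)
4. t=7/3 → B at (25/3,0); v=(2,3)
5. t=1/3 → R at (9,1); v=(-2,3)
6. t=2 → T at (5,7); v=(-2,-3)
7. t=7/3 → B at (1/3,0); v=(-2,3)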